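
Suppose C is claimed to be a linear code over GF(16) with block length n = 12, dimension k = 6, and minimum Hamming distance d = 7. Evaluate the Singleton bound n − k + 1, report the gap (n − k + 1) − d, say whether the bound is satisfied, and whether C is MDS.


Singleton RHS = n − k + 1 = 7, slack = 0, bound satisfied, MDS.

Singleton bound: d ≤ n − k + 1.
Here n = 12, k = 6, so n − k + 1 = 7.
Given d = 7, check d ≤ 7: YES.
Slack = (n − k + 1) − d = 0.
The code is MDS (slack = 0).
Description: the claimed parameters are [12, 6, 7]_16; such a code would be MDS (meets Singleton bound).


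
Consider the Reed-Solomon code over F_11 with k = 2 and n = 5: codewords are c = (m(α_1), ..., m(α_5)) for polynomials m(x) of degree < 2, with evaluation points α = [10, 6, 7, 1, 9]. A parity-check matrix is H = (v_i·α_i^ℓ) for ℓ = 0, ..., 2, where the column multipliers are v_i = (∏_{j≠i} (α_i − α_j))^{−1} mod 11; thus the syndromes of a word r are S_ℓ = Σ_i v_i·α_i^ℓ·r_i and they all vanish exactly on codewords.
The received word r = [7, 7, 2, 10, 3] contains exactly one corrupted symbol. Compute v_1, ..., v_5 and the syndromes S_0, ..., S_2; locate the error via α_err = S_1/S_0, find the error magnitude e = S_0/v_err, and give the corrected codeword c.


S = (1, 10, 1), error at position 1, error magnitude e = 9, c = [9, 7, 2, 10, 3].

Step 1: column multipliers v_i = (∏_{j≠i}(α_i − α_j))^{−1} mod 11.
  i = 1 (α = 10): (10−6)(10−7)(10−1)(10−9) = 4·3·9·1 = 108 ≡ 9, so v_1 = 9^{−1} = 5 (mod 11).
  i = 2 (α = 6): (6−10)(6−7)(6−1)(6−9) = (−4)·(−1)·5·(−3) = −60 ≡ 6, so v_2 = 6^{−1} = 2 (mod 11).
  i = 3 (α = 7): (7−10)(7−6)(7−1)(7−9) = (−3)·1·6·(−2) = 36 ≡ 3, so v_3 = 3^{−1} = 4 (mod 11).
  i = 4 (α = 1): (1−10)(1−6)(1−7)(1−9) = (−9)·(−5)·(−6)·(−8) = 2160 ≡ 4, so v_4 = 4^{−1} = 3 (mod 11).
  i = 5 (α = 9): (9−10)(9−6)(9−7)(9−1) = (−1)·3·2·8 = −48 ≡ 7, so v_5 = 7^{−1} = 8 (mod 11).
  v = [5, 2, 4, 3, 8].
Step 2: syndromes of r = [7, 7, 2, 10, 3] (all sums mod 11).
  S_0 = Σ v_i r_i = 5·7 + 2·7 + 4·2 + 3·10 + 8·3 = 111 ≡ 1.
  S_1 = Σ v_i α_i r_i = 5·10·7 + 2·6·7 + 4·7·2 + 3·1·10 + 8·9·3 = 736 ≡ 10.
  α_i^2 mod 11 = [1, 3, 5, 1, 4].
  S_2 = Σ v_i α_i^2 r_i = 5·1·7 + 2·3·7 + 4·5·2 + 3·1·10 + 8·4·3 = 243 ≡ 1.
  S = (1, 10, 1) ≠ 0, so r is not a codeword (an error is present).
Step 3: locate the error. For a single error e at position i, S_ℓ = v_i·e·α_i^ℓ, so α_err = S_1/S_0.
  S_0^{−1} = 1^{−1} = 1 (mod 11), so α_err = 10·1 = 10 ≡ 10 = α_1. Error position i = 1.
  Consistency check: S_2/S_1 = 1·10 = 10 ≡ 10 = α_err ✓ (single-error assumption holds).
Step 4: error magnitude e = S_0/v_1 = S_0·∏_{j≠1}(α_1 − α_j) = 1·9 = 9 ≡ 9 (mod 11).
Step 5: correct position 1: c_1 = r_1 − e = 7 − 9 ≡ 9 (mod 11). Hence c = [9, 7, 2, 10, 3].
  Check: interpolating c through the α_i gives m(x) = 4 + 6·x (degree < 2) with m(α_i) = c_i for every i, so c is indeed a codeword.


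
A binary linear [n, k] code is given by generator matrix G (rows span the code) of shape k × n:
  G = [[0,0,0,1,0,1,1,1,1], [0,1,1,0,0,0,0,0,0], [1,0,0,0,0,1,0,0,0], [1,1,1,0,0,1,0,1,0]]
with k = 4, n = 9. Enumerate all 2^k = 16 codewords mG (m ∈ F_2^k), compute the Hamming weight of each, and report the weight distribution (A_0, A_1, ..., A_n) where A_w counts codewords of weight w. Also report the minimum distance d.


Weight distribution: A_0 = 1, A_1 = 1, A_2 = 2, A_3 = 2, A_4 = 3, A_5 = 3, A_6 = 2, A_7 = 2. Minimum distance d = 1.

Enumerate all 2^4 = 16 messages m ∈ F_2^4.
For each, compute codeword c = mG in F_2^9, then tally its weight.
  m = 0000 → c = 000000000, weight = 0.
  m = 1000 → c = 000101111, weight = 5.
  m = 0100 → c = 011000000, weight = 2.
  m = 1100 → c = 011101111, weight = 7.
  m = 0010 → c = 100001000, weight = 2.
  m = 1010 → c = 100100111, weight = 5.
  m = 0110 → c = 111001000, weight = 4.
  m = 1110 → c = 111100111, weight = 7.
  m = 0001 → c = 111001010, weight = 5.
  m = 1001 → c = 111100101, weight = 6.
  m = 0101 → c = 100001010, weight = 3.
  m = 1101 → c = 100100101, weight = 4.
  m = 0011 → c = 011000010, weight = 3.
  m = 1011 → c = 011101101, weight = 6.
  m = 0111 → c = 000000010, weight = 1.
  m = 1111 → c = 000101101, weight = 4.
Tally weights:
  weight 0: 1 codewords.
  weight 1: 1 codewords.
  weight 2: 2 codewords.
  weight 3: 2 codewords.
  weight 4: 3 codewords.
  weight 5: 3 codewords.
  weight 6: 2 codewords.
  weight 7: 2 codewords.
Minimum distance d = smallest w > 0 with A_w > 0 = 1.
Sanity: Σ A_w = 16 = 2^4 = 16 ✓.


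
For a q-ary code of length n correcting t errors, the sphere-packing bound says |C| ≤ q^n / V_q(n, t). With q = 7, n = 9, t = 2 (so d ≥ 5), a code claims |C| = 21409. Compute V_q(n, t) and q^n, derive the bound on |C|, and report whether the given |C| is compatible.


V_q(n, t) = 1351, q^n = 40353607, Hamming bound = 29869, |C| = 21409 ≤ bound (satisfied).

Step 1: Compute V_q(n, t) = Σ_{j=0}^2 C(n, j) (q−1)^j.
  j = 0: C(9,0)·(6)^0 = 1·1 = 1.
  j = 1: C(9,1)·(6)^1 = 9·6 = 54.
  j = 2: C(9,2)·(6)^2 = 36·36 = 1296.
  V_q(n, t) = 1 + 54 + 1296 = 1351.
Step 2: q^n = 7^9 = 40353607.
Step 3: Hamming bound ⌊q^n / V_q(n,t)⌋ = ⌊40353607/1351⌋ = 29869.
Step 4: Compare |C| = 21409 to 29869: satisfied.
The claimed |C| lies below the Hamming bound.


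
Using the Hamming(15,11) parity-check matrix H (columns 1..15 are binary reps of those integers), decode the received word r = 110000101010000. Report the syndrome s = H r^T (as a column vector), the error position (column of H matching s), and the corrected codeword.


s = (0, 1, 1, 0)^T, error position = 6, corrected codeword c = 110001101010000

Compute s = H r^T mod 2 one row at a time:
  s_1 = 0 + 1 + 0 + 1 + 0 + 0 + 0 + 0 = 2 ≡ 0 (mod 2).
  s_2 = 0 + 0 + 0 + 1 + 0 + 0 + 0 + 0 = 1 ≡ 1 (mod 2).
  s_3 = 1 + 0 + 0 + 1 + 0 + 1 + 0 + 0 = 3 ≡ 1 (mod 2).
  s_4 = 1 + 0 + 0 + 1 + 1 + 1 + 0 + 0 = 4 ≡ 0 (mod 2).
s = (0, 1, 1, 0)^T — this equals column 6 of H (binary 0110), so error is at position 6.
Correct: flip bit 6 of r = 110000101010000 to get c = 110001101010000.


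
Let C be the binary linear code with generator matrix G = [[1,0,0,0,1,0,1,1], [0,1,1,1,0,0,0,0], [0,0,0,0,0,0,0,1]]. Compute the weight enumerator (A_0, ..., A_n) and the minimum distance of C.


Weight distribution: A_0 = 1, A_1 = 1, A_3 = 2, A_4 = 2, A_6 = 1, A_7 = 1. Minimum distance d = 1.

Enumerate all 2^3 = 8 messages m ∈ F_2^3.
For each, compute codeword c = mG in F_2^8, then tally its weight.
  m = 000 → c = 00000000, weight = 0.
  m = 100 → c = 10001011, weight = 4.
  m = 010 → c = 01110000, weight = 3.
  m = 110 → c = 11111011, weight = 7.
  m = 001 → c = 00000001, weight = 1.
  m = 101 → c = 10001010, weight = 3.
  m = 011 → c = 01110001, weight = 4.
  m = 111 → c = 11111010, weight = 6.
Tally weights:
  weight 0: 1 codewords.
  weight 1: 1 codewords.
  weight 3: 2 codewords.
  weight 4: 2 codewords.
  weight 6: 1 codewords.
  weight 7: 1 codewords.
Minimum distance d = smallest w > 0 with A_w > 0 = 1.
Sanity: Σ A_w = 8 = 2^3 = 8 ✓.


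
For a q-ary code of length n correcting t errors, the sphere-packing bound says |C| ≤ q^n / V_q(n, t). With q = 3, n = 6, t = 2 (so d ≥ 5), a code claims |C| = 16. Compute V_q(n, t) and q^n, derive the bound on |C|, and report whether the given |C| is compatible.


V_q(n, t) = 73, q^n = 729, Hamming bound = 9, |C| = 16 > bound (violated).

Step 1: Compute V_q(n, t) = Σ_{j=0}^2 C(n, j) (q−1)^j.
  j = 0: C(6,0)·(2)^0 = 1·1 = 1.
  j = 1: C(6,1)·(2)^1 = 6·2 = 12.
  j = 2: C(6,2)·(2)^2 = 15·4 = 60.
  V_q(n, t) = 1 + 12 + 60 = 73.
Step 2: q^n = 3^6 = 729.
Step 3: Hamming bound ⌊q^n / V_q(n,t)⌋ = ⌊729/73⌋ = 9.
Step 4: Compare |C| = 16 to 9: violated.
The claimed |C| lies above the Hamming bound, so no 3-ary code of length 6 with d ≥ 5 can have 16 codewords.


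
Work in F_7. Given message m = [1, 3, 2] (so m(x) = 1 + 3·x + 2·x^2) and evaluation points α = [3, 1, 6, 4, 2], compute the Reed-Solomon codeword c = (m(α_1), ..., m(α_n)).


c = [0, 6, 0, 3, 1]

Message polynomial: m(x) = 1 + 3·x + 2·x^2 (mod 7).
For each evaluation point α_i, compute m(α_i) mod 7:
  α_1 = 3: Horner steps 2 → 2 → 0, so m(3) = 0.
  α_2 = 1: Horner steps 2 → 5 → 6, so m(1) = 6.
  α_3 = 6: Horner steps 2 → 1 → 0, so m(6) = 0.
  α_4 = 4: Horner steps 2 → 4 → 3, so m(4) = 3.
  α_5 = 2: Horner steps 2 → 0 → 1, so m(2) = 1.
Codeword c = [0, 6, 0, 3, 1] ∈ F_7^5.


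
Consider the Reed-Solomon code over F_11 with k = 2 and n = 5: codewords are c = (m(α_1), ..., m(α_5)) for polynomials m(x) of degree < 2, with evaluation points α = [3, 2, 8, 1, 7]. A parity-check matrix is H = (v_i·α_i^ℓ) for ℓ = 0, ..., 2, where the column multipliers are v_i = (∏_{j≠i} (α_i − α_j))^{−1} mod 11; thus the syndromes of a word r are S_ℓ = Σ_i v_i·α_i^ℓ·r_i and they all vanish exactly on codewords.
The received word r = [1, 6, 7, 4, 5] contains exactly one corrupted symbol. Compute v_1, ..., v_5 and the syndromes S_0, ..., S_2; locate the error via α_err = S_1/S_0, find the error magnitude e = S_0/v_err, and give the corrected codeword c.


S = (10, 8, 2), error at position 1, error magnitude e = 4, c = [8, 6, 7, 4, 5].

Step 1: column multipliers v_i = (∏_{j≠i}(α_i − α_j))^{−1} mod 11.
  i = 1 (α = 3): (3−2)(3−8)(3−1)(3−7) = 1·(−5)·2·(−4) = 40 ≡ 7, so v_1 = 7^{−1} = 8 (mod 11).
  i = 2 (α = 2): (2−3)(2−8)(2−1)(2−7) = (−1)·(−6)·1·(−5) = −30 ≡ 3, so v_2 = 3^{−1} = 4 (mod 11).
  i = 3 (α = 8): (8−3)(8−2)(8−1)(8−7) = 5·6·7·1 = 210 ≡ 1, so v_3 = 1^{−1} = 1 (mod 11).
  i = 4 (α = 1): (1−3)(1−2)(1−8)(1−7) = (−2)·(−1)·(−7)·(−6) = 84 ≡ 7, so v_4 = 7^{−1} = 8 (mod 11).
  i = 5 (α = 7): (7−3)(7−2)(7−8)(7−1) = 4·5·(−1)·6 = −120 ≡ 1, so v_5 = 1^{−1} = 1 (mod 11).
  v = [8, 4, 1, 8, 1].
Step 2: syndromes of r = [1, 6, 7, 4, 5] (all sums mod 11).
  S_0 = Σ v_i r_i = 8·1 + 4·6 + 1·7 + 8·4 + 1·5 = 76 ≡ 10.
  S_1 = Σ v_i α_i r_i = 8·3·1 + 4·2·6 + 1·8·7 + 8·1·4 + 1·7·5 = 195 ≡ 8.
  α_i^2 mod 11 = [9, 4, 9, 1, 5].
  S_2 = Σ v_i α_i^2 r_i = 8·9·1 + 4·4·6 + 1·9·7 + 8·1·4 + 1·5·5 = 288 ≡ 2.
  S = (10, 8, 2) ≠ 0, so r is not a codeword (an error is present).
Step 3: locate the error. For a single error e at position i, S_ℓ = v_i·e·α_i^ℓ, so α_err = S_1/S_0.
  S_0^{−1} = 10^{−1} = 10 (mod 11), so α_err = 8·10 = 80 ≡ 3 = α_1. Error position i = 1.
  Consistency check: S_2/S_1 = 2·7 = 14 ≡ 3 = α_err ✓ (single-error assumption holds).
Step 4: error magnitude e = S_0/v_1 = S_0·∏_{j≠1}(α_1 − α_j) = 10·7 = 70 ≡ 4 (mod 11).
Step 5: correct position 1: c_1 = r_1 − e = 1 − 4 ≡ 8 (mod 11). Hence c = [8, 6, 7, 4, 5].
  Check: interpolating c through the α_i gives m(x) = 2 + 2·x (degree < 2) with m(α_i) = c_i for every i, so c is indeed a codeword.


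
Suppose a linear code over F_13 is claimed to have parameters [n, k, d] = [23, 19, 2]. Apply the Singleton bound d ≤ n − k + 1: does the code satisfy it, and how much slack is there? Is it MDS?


Singleton RHS = n − k + 1 = 5, slack = 3, bound satisfied, not MDS.

Singleton bound: d ≤ n − k + 1.
Here n = 23, k = 19, so n − k + 1 = 5.
Given d = 2, check d ≤ 5: YES.
Slack = (n − k + 1) − d = 3.
The code is NOT MDS (slack = 3 > 0).
Description: the claimed parameters are [23, 19, 2]_13; such a code would be non-MDS.


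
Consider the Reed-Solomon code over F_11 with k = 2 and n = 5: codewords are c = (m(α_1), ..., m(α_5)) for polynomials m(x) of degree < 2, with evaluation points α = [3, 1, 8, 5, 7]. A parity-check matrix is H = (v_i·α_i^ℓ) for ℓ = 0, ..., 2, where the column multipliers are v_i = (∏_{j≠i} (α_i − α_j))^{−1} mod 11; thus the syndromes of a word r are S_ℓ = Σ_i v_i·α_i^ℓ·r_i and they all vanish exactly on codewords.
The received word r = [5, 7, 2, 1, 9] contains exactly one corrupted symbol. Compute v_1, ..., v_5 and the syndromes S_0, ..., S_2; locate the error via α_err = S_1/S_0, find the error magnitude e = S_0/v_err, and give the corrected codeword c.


S = (7, 10, 8), error at position 1, error magnitude e = 1, c = [4, 7, 2, 1, 9].

Step 1: column multipliers v_i = (∏_{j≠i}(α_i − α_j))^{−1} mod 11.
  i = 1 (α = 3): (3−1)(3−8)(3−5)(3−7) = 2·(−5)·(−2)·(−4) = −80 ≡ 8, so v_1 = 8^{−1} = 7 (mod 11).
  i = 2 (α = 1): (1−3)(1−8)(1−5)(1−7) = (−2)·(−7)·(−4)·(−6) = 336 ≡ 6, so v_2 = 6^{−1} = 2 (mod 11).
  i = 3 (α = 8): (8−3)(8−1)(8−5)(8−7) = 5·7·3·1 = 105 ≡ 6, so v_3 = 6^{−1} = 2 (mod 11).
  i = 4 (α = 5): (5−3)(5−1)(5−8)(5−7) = 2·4·(−3)·(−2) = 48 ≡ 4, so v_4 = 4^{−1} = 3 (mod 11).
  i = 5 (α = 7): (7−3)(7−1)(7−8)(7−5) = 4·6·(−1)·2 = −48 ≡ 7, so v_5 = 7^{−1} = 8 (mod 11).
  v = [7, 2, 2, 3, 8].
Step 2: syndromes of r = [5, 7, 2, 1, 9] (all sums mod 11).
  S_0 = Σ v_i r_i = 7·5 + 2·7 + 2·2 + 3·1 + 8·9 = 128 ≡ 7.
  S_1 = Σ v_i α_i r_i = 7·3·5 + 2·1·7 + 2·8·2 + 3·5·1 + 8·7·9 = 670 ≡ 10.
  α_i^2 mod 11 = [9, 1, 9, 3, 5].
  S_2 = Σ v_i α_i^2 r_i = 7·9·5 + 2·1·7 + 2·9·2 + 3·3·1 + 8·5·9 = 734 ≡ 8.
  S = (7, 10, 8) ≠ 0, so r is not a codeword (an error is present).
Step 3: locate the error. For a single error e at position i, S_ℓ = v_i·e·α_i^ℓ, so α_err = S_1/S_0.
  S_0^{−1} = 7^{−1} = 8 (mod 11), so α_err = 10·8 = 80 ≡ 3 = α_1. Error position i = 1.
  Consistency check: S_2/S_1 = 8·10 = 80 ≡ 3 = α_err ✓ (single-error assumption holds).
Step 4: error magnitude e = S_0/v_1 = S_0·∏_{j≠1}(α_1 − α_j) = 7·8 = 56 ≡ 1 (mod 11).
Step 5: correct position 1: c_1 = r_1 − e = 5 − 1 ≡ 4 (mod 11). Hence c = [4, 7, 2, 1, 9].
  Check: interpolating c through the α_i gives m(x) = 3 + 4·x (degree < 2) with m(α_i) = c_i for every i, so c is indeed a codeword.


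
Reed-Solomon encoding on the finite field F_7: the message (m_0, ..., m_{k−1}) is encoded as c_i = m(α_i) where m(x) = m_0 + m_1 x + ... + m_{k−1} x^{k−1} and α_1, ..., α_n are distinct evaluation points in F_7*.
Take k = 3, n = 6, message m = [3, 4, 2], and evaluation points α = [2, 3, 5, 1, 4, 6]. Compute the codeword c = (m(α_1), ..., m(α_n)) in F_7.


c = [5, 5, 3, 2, 2, 1]

Message polynomial: m(x) = 3 + 4·x + 2·x^2 (mod 7).
For each evaluation point α_i, compute m(α_i) mod 7:
  α_1 = 2: Horner steps 2 → 1 → 5, so m(2) = 5.
  α_2 = 3: Horner steps 2 → 3 → 5, so m(3) = 5.
  α_3 = 5: Horner steps 2 → 0 → 3, so m(5) = 3.
  α_4 = 1: Horner steps 2 → 6 → 2, so m(1) = 2.
  α_5 = 4: Horner steps 2 → 5 → 2, so m(4) = 2.
  α_6 = 6: Horner steps 2 → 2 → 1, so m(6) = 1.
Codeword c = [5, 5, 3, 2, 2, 1] ∈ F_7^6.


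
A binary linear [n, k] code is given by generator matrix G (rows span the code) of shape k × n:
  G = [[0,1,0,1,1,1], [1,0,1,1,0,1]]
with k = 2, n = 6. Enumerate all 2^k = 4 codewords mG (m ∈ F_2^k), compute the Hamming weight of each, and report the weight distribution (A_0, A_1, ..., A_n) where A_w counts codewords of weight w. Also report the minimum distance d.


Weight distribution: A_0 = 1, A_4 = 3. Minimum distance d = 4.

Enumerate all 2^2 = 4 messages m ∈ F_2^2.
For each, compute codeword c = mG in F_2^6, then tally its weight.
  m = 00 → c = 000000, weight = 0.
  m = 10 → c = 010111, weight = 4.
  m = 01 → c = 101101, weight = 4.
  m = 11 → c = 111010, weight = 4.
Tally weights:
  weight 0: 1 codewords.
  weight 4: 3 codewords.
Minimum distance d = smallest w > 0 with A_w > 0 = 4.
Sanity: Σ A_w = 4 = 2^2 = 4 ✓.


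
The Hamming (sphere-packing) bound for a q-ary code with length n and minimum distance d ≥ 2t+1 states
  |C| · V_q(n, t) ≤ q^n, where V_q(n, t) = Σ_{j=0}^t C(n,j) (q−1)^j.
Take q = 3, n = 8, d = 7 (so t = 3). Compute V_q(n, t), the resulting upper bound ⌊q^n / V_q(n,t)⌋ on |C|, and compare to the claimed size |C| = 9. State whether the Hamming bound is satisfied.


V_q(n, t) = 577, q^n = 6561, Hamming bound = 11, |C| = 9 ≤ bound (satisfied).

Step 1: Compute V_q(n, t) = Σ_{j=0}^3 C(n, j) (q−1)^j.
  j = 0: C(8,0)·(2)^0 = 1·1 = 1.
  j = 1: C(8,1)·(2)^1 = 8·2 = 16.
  j = 2: C(8,2)·(2)^2 = 28·4 = 112.
  j = 3: C(8,3)·(2)^3 = 56·8 = 448.
  V_q(n, t) = 1 + 16 + 112 + 448 = 577.
Step 2: q^n = 3^8 = 6561.
Step 3: Hamming bound ⌊q^n / V_q(n,t)⌋ = ⌊6561/577⌋ = 11.
Step 4: Compare |C| = 9 to 11: satisfied.
The claimed |C| lies below the Hamming bound.


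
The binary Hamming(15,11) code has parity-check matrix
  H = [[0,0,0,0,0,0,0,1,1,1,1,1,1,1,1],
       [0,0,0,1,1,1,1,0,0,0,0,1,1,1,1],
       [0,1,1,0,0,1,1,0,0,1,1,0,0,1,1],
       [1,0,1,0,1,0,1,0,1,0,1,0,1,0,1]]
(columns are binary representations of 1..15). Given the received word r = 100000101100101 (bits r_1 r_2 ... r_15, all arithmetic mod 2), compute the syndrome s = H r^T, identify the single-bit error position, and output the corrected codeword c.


s = (0, 1, 1, 1)^T, error position = 7, corrected codeword c = 100000001100101

Compute s = H r^T mod 2 one row at a time:
  s_1 = 0 + 1 + 1 + 0 + 0 + 1 + 0 + 1 = 4 ≡ 0 (mod 2).
  s_2 = 0 + 0 + 0 + 1 + 0 + 1 + 0 + 1 = 3 ≡ 1 (mod 2).
  s_3 = 0 + 0 + 0 + 1 + 1 + 0 + 0 + 1 = 3 ≡ 1 (mod 2).
  s_4 = 1 + 0 + 0 + 1 + 1 + 0 + 1 + 1 = 5 ≡ 1 (mod 2).
s = (0, 1, 1, 1)^T — this equals column 7 of H (binary 0111), so error is at position 7.
Correct: flip bit 7 of r = 100000101100101 to get c = 100000001100101.


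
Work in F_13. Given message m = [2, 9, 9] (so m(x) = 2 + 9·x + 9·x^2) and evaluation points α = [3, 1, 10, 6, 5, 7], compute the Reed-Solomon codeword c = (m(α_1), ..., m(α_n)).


c = [6, 7, 4, 3, 12, 12]

Message polynomial: m(x) = 2 + 9·x + 9·x^2 (mod 13).
For each evaluation point α_i, compute m(α_i) mod 13:
  α_1 = 3: Horner steps 9 → 10 → 6, so m(3) = 6.
  α_2 = 1: Horner steps 9 → 5 → 7, so m(1) = 7.
  α_3 = 10: Horner steps 9 → 8 → 4, so m(10) = 4.
  α_4 = 6: Horner steps 9 → 11 → 3, so m(6) = 3.
  α_5 = 5: Horner steps 9 → 2 → 12, so m(5) = 12.
  α_6 = 7: Horner steps 9 → 7 → 12, so m(7) = 12.
Codeword c = [6, 7, 4, 3, 12, 12] ∈ F_13^6.


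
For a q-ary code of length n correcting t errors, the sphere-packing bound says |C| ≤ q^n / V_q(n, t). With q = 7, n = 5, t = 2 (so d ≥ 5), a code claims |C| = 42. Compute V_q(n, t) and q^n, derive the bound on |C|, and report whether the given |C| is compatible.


V_q(n, t) = 391, q^n = 16807, Hamming bound = 42, |C| = 42 ≤ bound (satisfied).

Step 1: Compute V_q(n, t) = Σ_{j=0}^2 C(n, j) (q−1)^j.
  j = 0: C(5,0)·(6)^0 = 1·1 = 1.
  j = 1: C(5,1)·(6)^1 = 5·6 = 30.
  j = 2: C(5,2)·(6)^2 = 10·36 = 360.
  V_q(n, t) = 1 + 30 + 360 = 391.
Step 2: q^n = 7^5 = 16807.
Step 3: Hamming bound ⌊q^n / V_q(n,t)⌋ = ⌊16807/391⌋ = 42.
Step 4: Compare |C| = 42 to 42: satisfied.
The claimed |C| lies at the Hamming bound (tight).


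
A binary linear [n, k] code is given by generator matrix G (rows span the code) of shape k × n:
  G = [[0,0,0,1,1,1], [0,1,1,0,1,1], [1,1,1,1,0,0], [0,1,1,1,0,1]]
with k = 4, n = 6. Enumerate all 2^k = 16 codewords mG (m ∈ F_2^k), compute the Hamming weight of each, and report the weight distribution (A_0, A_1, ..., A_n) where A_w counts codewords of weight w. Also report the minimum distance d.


Weight distribution: A_0 = 1, A_1 = 2, A_2 = 2, A_3 = 4, A_4 = 5, A_5 = 2. Minimum distance d = 1.

Enumerate all 2^4 = 16 messages m ∈ F_2^4.
For each, compute codeword c = mG in F_2^6, then tally its weight.
  m = 0000 → c = 000000, weight = 0.
  m = 1000 → c = 000111, weight = 3.
  m = 0100 → c = 011011, weight = 4.
  m = 1100 → c = 011100, weight = 3.
  m = 0010 → c = 111100, weight = 4.
  m = 1010 → c = 111011, weight = 5.
  m = 0110 → c = 100111, weight = 4.
  m = 1110 → c = 100000, weight = 1.
  m = 0001 → c = 011101, weight = 4.
  m = 1001 → c = 011010, weight = 3.
  m = 0101 → c = 000110, weight = 2.
  m = 1101 → c = 000001, weight = 1.
  m = 0011 → c = 100001, weight = 2.
  m = 1011 → c = 100110, weight = 3.
  m = 0111 → c = 111010, weight = 4.
  m = 1111 → c = 111101, weight = 5.
Tally weights:
  weight 0: 1 codewords.
  weight 1: 2 codewords.
  weight 2: 2 codewords.
  weight 3: 4 codewords.
  weight 4: 5 codewords.
  weight 5: 2 codewords.
Minimum distance d = smallest w > 0 with A_w > 0 = 1.
Sanity: Σ A_w = 16 = 2^4 = 16 ✓.


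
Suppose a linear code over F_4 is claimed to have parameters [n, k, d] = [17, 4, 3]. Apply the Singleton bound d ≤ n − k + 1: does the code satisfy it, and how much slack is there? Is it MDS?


Singleton RHS = n − k + 1 = 14, slack = 11, bound satisfied, not MDS.

Singleton bound: d ≤ n − k + 1.
Here n = 17, k = 4, so n − k + 1 = 14.
Given d = 3, check d ≤ 14: YES.
Slack = (n − k + 1) − d = 11.
The code is NOT MDS (slack = 11 > 0).
Description: the claimed parameters are [17, 4, 3]_4; such a code would be non-MDS.


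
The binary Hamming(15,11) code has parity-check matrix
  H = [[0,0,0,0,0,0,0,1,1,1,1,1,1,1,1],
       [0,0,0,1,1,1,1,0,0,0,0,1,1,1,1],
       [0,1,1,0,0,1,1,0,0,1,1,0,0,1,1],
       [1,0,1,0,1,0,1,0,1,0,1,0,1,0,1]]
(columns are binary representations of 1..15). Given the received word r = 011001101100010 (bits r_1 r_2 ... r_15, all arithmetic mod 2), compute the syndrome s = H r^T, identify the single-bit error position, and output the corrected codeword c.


s = (1, 1, 0, 1)^T, error position = 13, corrected codeword c = 011001101100110

Compute s = H r^T mod 2 one row at a time:
  s_1 = 0 + 1 + 1 + 0 + 0 + 0 + 1 + 0 = 3 ≡ 1 (mod 2).
  s_2 = 0 + 0 + 1 + 1 + 0 + 0 + 1 + 0 = 3 ≡ 1 (mod 2).
  s_3 = 1 + 1 + 1 + 1 + 1 + 0 + 1 + 0 = 6 ≡ 0 (mod 2).
  s_4 = 0 + 1 + 0 + 1 + 1 + 0 + 0 + 0 = 3 ≡ 1 (mod 2).
s = (1, 1, 0, 1)^T — this equals column 13 of H (binary 1101), so error is at position 13.
Correct: flip bit 13 of r = 011001101100010 to get c = 011001101100110.


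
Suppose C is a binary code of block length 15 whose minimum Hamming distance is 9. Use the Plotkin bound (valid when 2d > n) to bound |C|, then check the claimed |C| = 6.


Plotkin bound M ≤ 6; given |C| = 6 ≤ bound (satisfied).

Check applicability: 2d = 18, n = 15.
2d − n = 3 > 0, so Plotkin applies.
Compute d/(2d−n) = 9/3 ≈ 3.0000.
⌊d/(2d−n)⌋ = 3.
Plotkin bound: M ≤ 2·3 = 6.
Given |C| = 6, check: satisfied.
This |C| is at the Plotkin bound.


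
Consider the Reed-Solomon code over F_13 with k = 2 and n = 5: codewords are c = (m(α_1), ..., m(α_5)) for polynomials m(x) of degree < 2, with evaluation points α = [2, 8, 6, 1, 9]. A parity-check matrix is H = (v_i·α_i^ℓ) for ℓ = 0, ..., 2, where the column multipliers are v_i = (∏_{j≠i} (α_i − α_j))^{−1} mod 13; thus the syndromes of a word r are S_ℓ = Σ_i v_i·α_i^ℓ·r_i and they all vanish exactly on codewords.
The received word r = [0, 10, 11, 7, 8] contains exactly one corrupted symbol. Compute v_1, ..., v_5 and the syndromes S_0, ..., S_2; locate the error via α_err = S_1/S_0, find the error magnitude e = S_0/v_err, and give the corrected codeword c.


S = (8, 7, 11), error at position 5, error magnitude e = 5, c = [0, 10, 11, 7, 3].

Step 1: column multipliers v_i = (∏_{j≠i}(α_i − α_j))^{−1} mod 13.
  i = 1 (α = 2): (2−8)(2−6)(2−1)(2−9) = (−6)·(−4)·1·(−7) = −168 ≡ 1, so v_1 = 1^{−1} = 1 (mod 13).
  i = 2 (α = 8): (8−2)(8−6)(8−1)(8−9) = 6·2·7·(−1) = −84 ≡ 7, so v_2 = 7^{−1} = 2 (mod 13).
  i = 3 (α = 6): (6−2)(6−8)(6−1)(6−9) = 4·(−2)·5·(−3) = 120 ≡ 3, so v_3 = 3^{−1} = 9 (mod 13).
  i = 4 (α = 1): (1−2)(1−8)(1−6)(1−9) = (−1)·(−7)·(−5)·(−8) = 280 ≡ 7, so v_4 = 7^{−1} = 2 (mod 13).
  i = 5 (α = 9): (9−2)(9−8)(9−6)(9−1) = 7·1·3·8 = 168 ≡ 12, so v_5 = 12^{−1} = 12 (mod 13).
  v = [1, 2, 9, 2, 12].
Step 2: syndromes of r = [0, 10, 11, 7, 8] (all sums mod 13).
  S_0 = Σ v_i r_i = 1·0 + 2·10 + 9·11 + 2·7 + 12·8 = 229 ≡ 8.
  S_1 = Σ v_i α_i r_i = 1·2·0 + 2·8·10 + 9·6·11 + 2·1·7 + 12·9·8 = 1632 ≡ 7.
  α_i^2 mod 13 = [4, 12, 10, 1, 3].
  S_2 = Σ v_i α_i^2 r_i = 1·4·0 + 2·12·10 + 9·10·11 + 2·1·7 + 12·3·8 = 1532 ≡ 11.
  S = (8, 7, 11) ≠ 0, so r is not a codeword (an error is present).
Step 3: locate the error. For a single error e at position i, S_ℓ = v_i·e·α_i^ℓ, so α_err = S_1/S_0.
  S_0^{−1} = 8^{−1} = 5 (mod 13), so α_err = 7·5 = 35 ≡ 9 = α_5. Error position i = 5.
  Consistency check: S_2/S_1 = 11·2 = 22 ≡ 9 = α_err ✓ (single-error assumption holds).
Step 4: error magnitude e = S_0/v_5 = S_0·∏_{j≠5}(α_5 − α_j) = 8·12 = 96 ≡ 5 (mod 13).
Step 5: correct position 5: c_5 = r_5 − e = 8 − 5 ≡ 3 (mod 13). Hence c = [0, 10, 11, 7, 3].
  Check: interpolating c through the α_i gives m(x) = 1 + 6·x (degree < 2) with m(α_i) = c_i for every i, so c is indeed a codeword.


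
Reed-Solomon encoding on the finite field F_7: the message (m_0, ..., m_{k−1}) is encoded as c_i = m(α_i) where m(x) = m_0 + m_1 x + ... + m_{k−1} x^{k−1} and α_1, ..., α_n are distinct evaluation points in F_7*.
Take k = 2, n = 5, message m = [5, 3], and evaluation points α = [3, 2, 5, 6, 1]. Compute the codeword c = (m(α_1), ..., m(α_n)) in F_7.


c = [0, 4, 6, 2, 1]

Message polynomial: m(x) = 5 + 3·x (mod 7).
For each evaluation point α_i, compute m(α_i) mod 7:
  α_1 = 3: Horner steps 3 → 0, so m(3) = 0.
  α_2 = 2: Horner steps 3 → 4, so m(2) = 4.
  α_3 = 5: Horner steps 3 → 6, so m(5) = 6.
  α_4 = 6: Horner steps 3 → 2, so m(6) = 2.
  α_5 = 1: Horner steps 3 → 1, so m(1) = 1.
Codeword c = [0, 4, 6, 2, 1] ∈ F_7^5.


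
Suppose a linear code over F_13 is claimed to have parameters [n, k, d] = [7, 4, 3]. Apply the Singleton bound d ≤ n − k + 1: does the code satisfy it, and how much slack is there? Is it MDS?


Singleton RHS = n − k + 1 = 4, slack = 1, bound satisfied, not MDS.

Singleton bound: d ≤ n − k + 1.
Here n = 7, k = 4, so n − k + 1 = 4.
Given d = 3, check d ≤ 4: YES.
Slack = (n − k + 1) − d = 1.
The code is NOT MDS (slack = 1 > 0).
Description: the claimed parameters are [7, 4, 3]_13; such a code would be non-MDS.


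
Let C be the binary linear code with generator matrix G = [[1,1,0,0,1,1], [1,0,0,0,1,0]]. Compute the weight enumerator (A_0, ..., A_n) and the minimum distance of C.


Weight distribution: A_0 = 1, A_2 = 2, A_4 = 1. Minimum distance d = 2.

Enumerate all 2^2 = 4 messages m ∈ F_2^2.
For each, compute codeword c = mG in F_2^6, then tally its weight.
  m = 00 → c = 000000, weight = 0.
  m = 10 → c = 110011, weight = 4.
  m = 01 → c = 100010, weight = 2.
  m = 11 → c = 010001, weight = 2.
Tally weights:
  weight 0: 1 codewords.
  weight 2: 2 codewords.
  weight 4: 1 codewords.
Minimum distance d = smallest w > 0 with A_w > 0 = 2.
Sanity: Σ A_w = 4 = 2^2 = 4 ✓.


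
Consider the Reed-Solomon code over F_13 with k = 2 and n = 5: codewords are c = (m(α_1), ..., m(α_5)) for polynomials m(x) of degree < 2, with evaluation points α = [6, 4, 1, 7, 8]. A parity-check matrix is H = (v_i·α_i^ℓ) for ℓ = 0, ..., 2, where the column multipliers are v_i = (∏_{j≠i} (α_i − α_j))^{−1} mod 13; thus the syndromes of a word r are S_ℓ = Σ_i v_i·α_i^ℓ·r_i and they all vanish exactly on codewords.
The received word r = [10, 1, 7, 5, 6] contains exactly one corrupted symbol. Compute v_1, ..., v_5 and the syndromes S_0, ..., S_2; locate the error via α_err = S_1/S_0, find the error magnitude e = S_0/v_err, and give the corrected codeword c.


S = (11, 12, 6), error at position 4, error magnitude e = 10, c = [10, 1, 7, 8, 6].

Step 1: column multipliers v_i = (∏_{j≠i}(α_i − α_j))^{−1} mod 13.
  i = 1 (α = 6): (6−4)(6−1)(6−7)(6−8) = 2·5·(−1)·(−2) = 20 ≡ 7, so v_1 = 7^{−1} = 2 (mod 13).
  i = 2 (α = 4): (4−6)(4−1)(4−7)(4−8) = (−2)·3·(−3)·(−4) = −72 ≡ 6, so v_2 = 6^{−1} = 11 (mod 13).
  i = 3 (α = 1): (1−6)(1−4)(1−7)(1−8) = (−5)·(−3)·(−6)·(−7) = 630 ≡ 6, so v_3 = 6^{−1} = 11 (mod 13).
  i = 4 (α = 7): (7−6)(7−4)(7−1)(7−8) = 1·3·6·(−1) = −18 ≡ 8, so v_4 = 8^{−1} = 5 (mod 13).
  i = 5 (α = 8): (8−6)(8−4)(8−1)(8−7) = 2·4·7·1 = 56 ≡ 4, so v_5 = 4^{−1} = 10 (mod 13).
  v = [2, 11, 11, 5, 10].
Step 2: syndromes of r = [10, 1, 7, 5, 6] (all sums mod 13).
  S_0 = Σ v_i r_i = 2·10 + 11·1 + 11·7 + 5·5 + 10·6 = 193 ≡ 11.
  S_1 = Σ v_i α_i r_i = 2·6·10 + 11·4·1 + 11·1·7 + 5·7·5 + 10·8·6 = 896 ≡ 12.
  α_i^2 mod 13 = [10, 3, 1, 10, 12].
  S_2 = Σ v_i α_i^2 r_i = 2·10·10 + 11·3·1 + 11·1·7 + 5·10·5 + 10·12·6 = 1280 ≡ 6.
  S = (11, 12, 6) ≠ 0, so r is not a codeword (an error is present).
Step 3: locate the error. For a single error e at position i, S_ℓ = v_i·e·α_i^ℓ, so α_err = S_1/S_0.
  S_0^{−1} = 11^{−1} = 6 (mod 13), so α_err = 12·6 = 72 ≡ 7 = α_4. Error position i = 4.
  Consistency check: S_2/S_1 = 6·12 = 72 ≡ 7 = α_err ✓ (single-error assumption holds).
Step 4: error magnitude e = S_0/v_4 = S_0·∏_{j≠4}(α_4 − α_j) = 11·8 = 88 ≡ 10 (mod 13).
Step 5: correct position 4: c_4 = r_4 − e = 5 − 10 ≡ 8 (mod 13). Hence c = [10, 1, 7, 8, 6].
  Check: interpolating c through the α_i gives m(x) = 9 + 11·x (degree < 2) with m(α_i) = c_i for every i, so c is indeed a codeword.


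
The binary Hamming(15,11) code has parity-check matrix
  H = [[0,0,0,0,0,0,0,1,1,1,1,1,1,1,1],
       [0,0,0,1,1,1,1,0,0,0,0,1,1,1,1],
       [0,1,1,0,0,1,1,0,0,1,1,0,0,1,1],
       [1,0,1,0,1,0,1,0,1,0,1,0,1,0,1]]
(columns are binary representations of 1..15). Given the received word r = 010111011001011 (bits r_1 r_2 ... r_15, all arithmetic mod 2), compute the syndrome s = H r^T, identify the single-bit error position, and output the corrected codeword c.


s = (1, 0, 0, 1)^T, error position = 9, corrected codeword c = 010111010001011

Compute s = H r^T mod 2 one row at a time:
  s_1 = 1 + 1 + 0 + 0 + 1 + 0 + 1 + 1 = 5 ≡ 1 (mod 2).
  s_2 = 1 + 1 + 1 + 0 + 1 + 0 + 1 + 1 = 6 ≡ 0 (mod 2).
  s_3 = 1 + 0 + 1 + 0 + 0 + 0 + 1 + 1 = 4 ≡ 0 (mod 2).
  s_4 = 0 + 0 + 1 + 0 + 1 + 0 + 0 + 1 = 3 ≡ 1 (mod 2).
s = (1, 0, 0, 1)^T — this equals column 9 of H (binary 1001), so error is at position 9.
Correct: flip bit 9 of r = 010111011001011 to get c = 010111010001011.


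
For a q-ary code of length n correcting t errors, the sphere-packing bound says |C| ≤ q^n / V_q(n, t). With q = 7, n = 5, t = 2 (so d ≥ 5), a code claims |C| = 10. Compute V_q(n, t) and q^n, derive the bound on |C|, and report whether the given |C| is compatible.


V_q(n, t) = 391, q^n = 16807, Hamming bound = 42, |C| = 10 ≤ bound (satisfied).

Step 1: Compute V_q(n, t) = Σ_{j=0}^2 C(n, j) (q−1)^j.
  j = 0: C(5,0)·(6)^0 = 1·1 = 1.
  j = 1: C(5,1)·(6)^1 = 5·6 = 30.
  j = 2: C(5,2)·(6)^2 = 10·36 = 360.
  V_q(n, t) = 1 + 30 + 360 = 391.
Step 2: q^n = 7^5 = 16807.
Step 3: Hamming bound ⌊q^n / V_q(n,t)⌋ = ⌊16807/391⌋ = 42.
Step 4: Compare |C| = 10 to 42: satisfied.
The claimed |C| lies below the Hamming bound.


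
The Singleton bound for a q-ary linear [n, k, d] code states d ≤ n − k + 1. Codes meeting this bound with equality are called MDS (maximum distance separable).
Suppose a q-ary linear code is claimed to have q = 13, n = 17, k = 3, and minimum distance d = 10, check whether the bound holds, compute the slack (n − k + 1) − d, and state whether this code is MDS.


Singleton RHS = n − k + 1 = 15, slack = 5, bound satisfied, not MDS.

Singleton bound: d ≤ n − k + 1.
Here n = 17, k = 3, so n − k + 1 = 15.
Given d = 10, check d ≤ 15: YES.
Slack = (n − k + 1) − d = 5.
The code is NOT MDS (slack = 5 > 0).
Description: the claimed parameters are [17, 3, 10]_13; such a code would be non-MDS.


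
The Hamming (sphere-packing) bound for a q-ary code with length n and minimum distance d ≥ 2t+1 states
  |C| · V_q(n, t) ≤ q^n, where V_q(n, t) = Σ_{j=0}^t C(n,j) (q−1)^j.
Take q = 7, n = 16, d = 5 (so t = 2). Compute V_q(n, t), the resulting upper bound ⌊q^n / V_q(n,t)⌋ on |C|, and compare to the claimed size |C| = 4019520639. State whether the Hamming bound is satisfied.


V_q(n, t) = 4417, q^n = 33232930569601, Hamming bound = 7523869270, |C| = 4019520639 ≤ bound (satisfied).

Step 1: Compute V_q(n, t) = Σ_{j=0}^2 C(n, j) (q−1)^j.
  j = 0: C(16,0)·(6)^0 = 1·1 = 1.
  j = 1: C(16,1)·(6)^1 = 16·6 = 96.
  j = 2: C(16,2)·(6)^2 = 120·36 = 4320.
  V_q(n, t) = 1 + 96 + 4320 = 4417.
Step 2: q^n = 7^16 = 33232930569601.
Step 3: Hamming bound ⌊q^n / V_q(n,t)⌋ = ⌊33232930569601/4417⌋ = 7523869270.
Step 4: Compare |C| = 4019520639 to 7523869270: satisfied.
The claimed |C| lies below the Hamming bound.


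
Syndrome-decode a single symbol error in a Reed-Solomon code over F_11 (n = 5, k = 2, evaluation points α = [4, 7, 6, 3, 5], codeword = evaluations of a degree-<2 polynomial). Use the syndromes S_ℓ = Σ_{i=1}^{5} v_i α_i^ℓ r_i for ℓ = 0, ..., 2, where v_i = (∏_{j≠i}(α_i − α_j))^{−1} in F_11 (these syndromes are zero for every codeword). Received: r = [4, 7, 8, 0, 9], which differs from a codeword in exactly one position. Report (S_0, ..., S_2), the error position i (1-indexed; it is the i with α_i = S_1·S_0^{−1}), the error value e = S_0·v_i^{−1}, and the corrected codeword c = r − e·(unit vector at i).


S = (1, 4, 5), error at position 1, error magnitude e = 5, c = [10, 7, 8, 0, 9].

Step 1: column multipliers v_i = (∏_{j≠i}(α_i − α_j))^{−1} mod 11.
  i = 1 (α = 4): (4−7)(4−6)(4−3)(4−5) = (−3)·(−2)·1·(−1) = −6 ≡ 5, so v_1 = 5^{−1} = 9 (mod 11).
  i = 2 (α = 7): (7−4)(7−6)(7−3)(7−5) = 3·1·4·2 = 24 ≡ 2, so v_2 = 2^{−1} = 6 (mod 11).
  i = 3 (α = 6): (6−4)(6−7)(6−3)(6−5) = 2·(−1)·3·1 = −6 ≡ 5, so v_3 = 5^{−1} = 9 (mod 11).
  i = 4 (α = 3): (3−4)(3−7)(3−6)(3−5) = (−1)·(−4)·(−3)·(−2) = 24 ≡ 2, so v_4 = 2^{−1} = 6 (mod 11).
  i = 5 (α = 5): (5−4)(5−7)(5−6)(5−3) = 1·(−2)·(−1)·2 = 4 ≡ 4, so v_5 = 4^{−1} = 3 (mod 11).
  v = [9, 6, 9, 6, 3].
Step 2: syndromes of r = [4, 7, 8, 0, 9] (all sums mod 11).
  S_0 = Σ v_i r_i = 9·4 + 6·7 + 9·8 + 6·0 + 3·9 = 177 ≡ 1.
  S_1 = Σ v_i α_i r_i = 9·4·4 + 6·7·7 + 9·6·8 + 6·3·0 + 3·5·9 = 1005 ≡ 4.
  α_i^2 mod 11 = [5, 5, 3, 9, 3].
  S_2 = Σ v_i α_i^2 r_i = 9·5·4 + 6·5·7 + 9·3·8 + 6·9·0 + 3·3·9 = 687 ≡ 5.
  S = (1, 4, 5) ≠ 0, so r is not a codeword (an error is present).
Step 3: locate the error. For a single error e at position i, S_ℓ = v_i·e·α_i^ℓ, so α_err = S_1/S_0.
  S_0^{−1} = 1^{−1} = 1 (mod 11), so α_err = 4·1 = 4 ≡ 4 = α_1. Error position i = 1.
  Consistency check: S_2/S_1 = 5·3 = 15 ≡ 4 = α_err ✓ (single-error assumption holds).
Step 4: error magnitude e = S_0/v_1 = S_0·∏_{j≠1}(α_1 − α_j) = 1·5 = 5 ≡ 5 (mod 11).
Step 5: correct position 1: c_1 = r_1 − e = 4 − 5 ≡ 10 (mod 11). Hence c = [10, 7, 8, 0, 9].
  Check: interpolating c through the α_i gives m(x) = 3 + 10·x (degree < 2) with m(α_i) = c_i for every i, so c is indeed a codeword.


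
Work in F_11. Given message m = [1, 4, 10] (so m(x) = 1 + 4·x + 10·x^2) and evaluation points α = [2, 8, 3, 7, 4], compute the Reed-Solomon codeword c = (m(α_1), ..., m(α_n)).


c = [5, 2, 4, 2, 1]

Message polynomial: m(x) = 1 + 4·x + 10·x^2 (mod 11).
For each evaluation point α_i, compute m(α_i) mod 11:
  α_1 = 2: Horner steps 10 → 2 → 5, so m(2) = 5.
  α_2 = 8: Horner steps 10 → 7 → 2, so m(8) = 2.
  α_3 = 3: Horner steps 10 → 1 → 4, so m(3) = 4.
  α_4 = 7: Horner steps 10 → 8 → 2, so m(7) = 2.
  α_5 = 4: Horner steps 10 → 0 → 1, so m(4) = 1.
Codeword c = [5, 2, 4, 2, 1] ∈ F_11^5.


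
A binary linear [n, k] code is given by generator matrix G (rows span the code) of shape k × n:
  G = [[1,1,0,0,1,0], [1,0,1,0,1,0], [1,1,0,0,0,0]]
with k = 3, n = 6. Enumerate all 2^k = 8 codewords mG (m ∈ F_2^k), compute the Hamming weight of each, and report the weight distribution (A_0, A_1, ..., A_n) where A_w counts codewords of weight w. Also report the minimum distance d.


Weight distribution: A_0 = 1, A_1 = 1, A_2 = 3, A_3 = 3. Minimum distance d = 1.

Enumerate all 2^3 = 8 messages m ∈ F_2^3.
For each, compute codeword c = mG in F_2^6, then tally its weight.
  m = 000 → c = 000000, weight = 0.
  m = 100 → c = 110010, weight = 3.
  m = 010 → c = 101010, weight = 3.
  m = 110 → c = 011000, weight = 2.
  m = 001 → c = 110000, weight = 2.
  m = 101 → c = 000010, weight = 1.
  m = 011 → c = 011010, weight = 3.
  m = 111 → c = 101000, weight = 2.
Tally weights:
  weight 0: 1 codewords.
  weight 1: 1 codewords.
  weight 2: 3 codewords.
  weight 3: 3 codewords.
Minimum distance d = smallest w > 0 with A_w > 0 = 1.
Sanity: Σ A_w = 8 = 2^3 = 8 ✓.


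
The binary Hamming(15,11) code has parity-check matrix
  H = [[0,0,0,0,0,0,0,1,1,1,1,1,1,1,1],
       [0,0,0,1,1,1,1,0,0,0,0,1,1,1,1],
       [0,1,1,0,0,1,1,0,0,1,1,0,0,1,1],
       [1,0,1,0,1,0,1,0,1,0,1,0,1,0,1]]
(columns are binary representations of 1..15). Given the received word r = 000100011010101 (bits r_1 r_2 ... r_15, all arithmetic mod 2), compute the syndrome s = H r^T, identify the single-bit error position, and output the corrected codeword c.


s = (1, 1, 0, 0)^T, error position = 12, corrected codeword c = 000100011011101

Compute s = H r^T mod 2 one row at a time:
  s_1 = 1 + 1 + 0 + 1 + 0 + 1 + 0 + 1 = 5 ≡ 1 (mod 2).
  s_2 = 1 + 0 + 0 + 0 + 0 + 1 + 0 + 1 = 3 ≡ 1 (mod 2).
  s_3 = 0 + 0 + 0 + 0 + 0 + 1 + 0 + 1 = 2 ≡ 0 (mod 2).
  s_4 = 0 + 0 + 0 + 0 + 1 + 1 + 1 + 1 = 4 ≡ 0 (mod 2).
s = (1, 1, 0, 0)^T — this equals column 12 of H (binary 1100), so error is at position 12.
Correct: flip bit 12 of r = 000100011010101 to get c = 000100011011101.


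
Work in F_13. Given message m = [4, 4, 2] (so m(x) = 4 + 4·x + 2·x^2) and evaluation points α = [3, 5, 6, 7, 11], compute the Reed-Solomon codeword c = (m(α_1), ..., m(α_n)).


c = [8, 9, 9, 0, 4]

Message polynomial: m(x) = 4 + 4·x + 2·x^2 (mod 13).
For each evaluation point α_i, compute m(α_i) mod 13:
  α_1 = 3: Horner steps 2 → 10 → 8, so m(3) = 8.
  α_2 = 5: Horner steps 2 → 1 → 9, so m(5) = 9.
  α_3 = 6: Horner steps 2 → 3 → 9, so m(6) = 9.
  α_4 = 7: Horner steps 2 → 5 → 0, so m(7) = 0.
  α_5 = 11: Horner steps 2 → 0 → 4, so m(11) = 4.
Codeword c = [8, 9, 9, 0, 4] ∈ F_13^5.


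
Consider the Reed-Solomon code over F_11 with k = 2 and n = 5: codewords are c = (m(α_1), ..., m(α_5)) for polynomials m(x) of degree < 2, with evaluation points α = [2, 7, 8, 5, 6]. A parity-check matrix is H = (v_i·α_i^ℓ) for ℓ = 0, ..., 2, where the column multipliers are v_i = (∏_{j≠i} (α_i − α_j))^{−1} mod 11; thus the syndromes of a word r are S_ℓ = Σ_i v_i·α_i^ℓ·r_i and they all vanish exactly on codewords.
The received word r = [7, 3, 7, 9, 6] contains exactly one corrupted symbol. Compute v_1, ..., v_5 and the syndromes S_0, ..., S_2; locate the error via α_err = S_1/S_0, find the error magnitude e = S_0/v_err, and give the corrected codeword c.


S = (6, 4, 10), error at position 3, error magnitude e = 7, c = [7, 3, 0, 9, 6].

Step 1: column multipliers v_i = (∏_{j≠i}(α_i − α_j))^{−1} mod 11.
  i = 1 (α = 2): (2−7)(2−8)(2−5)(2−6) = (−5)·(−6)·(−3)·(−4) = 360 ≡ 8, so v_1 = 8^{−1} = 7 (mod 11).
  i = 2 (α = 7): (7−2)(7−8)(7−5)(7−6) = 5·(−1)·2·1 = −10 ≡ 1, so v_2 = 1^{−1} = 1 (mod 11).
  i = 3 (α = 8): (8−2)(8−7)(8−5)(8−6) = 6·1·3·2 = 36 ≡ 3, so v_3 = 3^{−1} = 4 (mod 11).
  i = 4 (α = 5): (5−2)(5−7)(5−8)(5−6) = 3·(−2)·(−3)·(−1) = −18 ≡ 4, so v_4 = 4^{−1} = 3 (mod 11).
  i = 5 (α = 6): (6−2)(6−7)(6−8)(6−5) = 4·(−1)·(−2)·1 = 8 ≡ 8, so v_5 = 8^{−1} = 7 (mod 11).
  v = [7, 1, 4, 3, 7].
Step 2: syndromes of r = [7, 3, 7, 9, 6] (all sums mod 11).
  S_0 = Σ v_i r_i = 7·7 + 1·3 + 4·7 + 3·9 + 7·6 = 149 ≡ 6.
  S_1 = Σ v_i α_i r_i = 7·2·7 + 1·7·3 + 4·8·7 + 3·5·9 + 7·6·6 = 730 ≡ 4.
  α_i^2 mod 11 = [4, 5, 9, 3, 3].
  S_2 = Σ v_i α_i^2 r_i = 7·4·7 + 1·5·3 + 4·9·7 + 3·3·9 + 7·3·6 = 670 ≡ 10.
  S = (6, 4, 10) ≠ 0, so r is not a codeword (an error is present).
Step 3: locate the error. For a single error e at position i, S_ℓ = v_i·e·α_i^ℓ, so α_err = S_1/S_0.
  S_0^{−1} = 6^{−1} = 2 (mod 11), so α_err = 4·2 = 8 ≡ 8 = α_3. Error position i = 3.
  Consistency check: S_2/S_1 = 10·3 = 30 ≡ 8 = α_err ✓ (single-error assumption holds).
Step 4: error magnitude e = S_0/v_3 = S_0·∏_{j≠3}(α_3 − α_j) = 6·3 = 18 ≡ 7 (mod 11).
Step 5: correct position 3: c_3 = r_3 − e = 7 − 7 ≡ 0 (mod 11). Hence c = [7, 3, 0, 9, 6].
  Check: interpolating c through the α_i gives m(x) = 2 + 8·x (degree < 2) with m(α_i) = c_i for every i, so c is indeed a codeword.
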